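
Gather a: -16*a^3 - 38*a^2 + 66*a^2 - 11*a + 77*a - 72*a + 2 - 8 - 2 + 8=-16*a^3 + 28*a^2 - 6*a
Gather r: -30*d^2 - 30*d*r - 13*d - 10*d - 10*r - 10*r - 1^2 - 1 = -30*d^2 - 23*d + r*(-30*d - 20) - 2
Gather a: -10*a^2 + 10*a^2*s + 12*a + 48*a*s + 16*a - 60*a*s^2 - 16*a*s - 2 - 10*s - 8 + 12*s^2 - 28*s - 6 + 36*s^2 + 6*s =a^2*(10*s - 10) + a*(-60*s^2 + 32*s + 28) + 48*s^2 - 32*s - 16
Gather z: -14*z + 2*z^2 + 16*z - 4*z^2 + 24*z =-2*z^2 + 26*z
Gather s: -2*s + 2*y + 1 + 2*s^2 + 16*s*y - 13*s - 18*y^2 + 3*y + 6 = 2*s^2 + s*(16*y - 15) - 18*y^2 + 5*y + 7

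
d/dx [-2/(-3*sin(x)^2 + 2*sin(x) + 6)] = 4*(1 - 3*sin(x))*cos(x)/(-3*sin(x)^2 + 2*sin(x) + 6)^2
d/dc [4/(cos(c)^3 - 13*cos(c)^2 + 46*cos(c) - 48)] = 4*(3*cos(c)^2 - 26*cos(c) + 46)*sin(c)/(cos(c)^3 - 13*cos(c)^2 + 46*cos(c) - 48)^2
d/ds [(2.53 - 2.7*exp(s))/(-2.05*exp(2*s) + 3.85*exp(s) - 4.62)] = (-5.535*exp(2*s) + 10.373*exp(s) + 2.7335)*exp(s)/(4.2025*exp(4*s) - 15.785*exp(3*s) + 33.7645*exp(2*s) - 35.574*exp(s) + 21.3444)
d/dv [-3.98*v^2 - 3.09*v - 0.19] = -7.96*v - 3.09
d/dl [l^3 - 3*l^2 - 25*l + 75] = 3*l^2 - 6*l - 25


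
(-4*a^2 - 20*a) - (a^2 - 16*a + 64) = -5*a^2 - 4*a - 64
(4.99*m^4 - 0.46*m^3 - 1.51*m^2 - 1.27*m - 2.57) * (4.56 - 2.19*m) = -10.9281*m^5 + 23.7618*m^4 + 1.2093*m^3 - 4.1043*m^2 - 0.1629*m - 11.7192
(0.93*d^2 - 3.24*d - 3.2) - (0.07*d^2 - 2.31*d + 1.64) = 0.86*d^2 - 0.93*d - 4.84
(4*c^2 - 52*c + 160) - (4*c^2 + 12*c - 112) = 272 - 64*c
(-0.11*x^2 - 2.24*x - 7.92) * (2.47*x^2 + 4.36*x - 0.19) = -0.2717*x^4 - 6.0124*x^3 - 29.3079*x^2 - 34.1056*x + 1.5048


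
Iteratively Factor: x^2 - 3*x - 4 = (x - 4)*(x + 1)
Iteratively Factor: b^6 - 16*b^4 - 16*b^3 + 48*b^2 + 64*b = (b)*(b^5 - 16*b^3 - 16*b^2 + 48*b + 64) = b*(b + 2)*(b^4 - 2*b^3 - 12*b^2 + 8*b + 32) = b*(b - 4)*(b + 2)*(b^3 + 2*b^2 - 4*b - 8) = b*(b - 4)*(b - 2)*(b + 2)*(b^2 + 4*b + 4) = b*(b - 4)*(b - 2)*(b + 2)^2*(b + 2)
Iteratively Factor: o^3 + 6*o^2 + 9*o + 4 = (o + 1)*(o^2 + 5*o + 4) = (o + 1)^2*(o + 4)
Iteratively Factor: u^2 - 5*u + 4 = (u - 1)*(u - 4)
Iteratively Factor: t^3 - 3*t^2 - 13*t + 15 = (t - 5)*(t^2 + 2*t - 3) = (t - 5)*(t - 1)*(t + 3)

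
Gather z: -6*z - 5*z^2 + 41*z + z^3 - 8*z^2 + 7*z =z^3 - 13*z^2 + 42*z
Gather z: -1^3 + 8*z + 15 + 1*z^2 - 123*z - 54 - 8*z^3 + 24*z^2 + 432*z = -8*z^3 + 25*z^2 + 317*z - 40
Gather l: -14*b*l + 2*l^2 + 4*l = 2*l^2 + l*(4 - 14*b)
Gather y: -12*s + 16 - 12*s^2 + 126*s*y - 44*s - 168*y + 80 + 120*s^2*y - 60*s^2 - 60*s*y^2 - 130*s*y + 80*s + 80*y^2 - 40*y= -72*s^2 + 24*s + y^2*(80 - 60*s) + y*(120*s^2 - 4*s - 208) + 96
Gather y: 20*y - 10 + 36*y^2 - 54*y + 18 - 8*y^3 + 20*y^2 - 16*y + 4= -8*y^3 + 56*y^2 - 50*y + 12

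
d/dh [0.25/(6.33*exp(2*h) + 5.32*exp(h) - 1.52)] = (-3.165*exp(h) - 1.33)*exp(h)/(6.33*exp(2*h) + 5.32*exp(h) - 1.52)^2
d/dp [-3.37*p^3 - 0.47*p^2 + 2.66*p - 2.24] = -10.11*p^2 - 0.94*p + 2.66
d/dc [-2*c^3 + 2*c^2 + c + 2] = -6*c^2 + 4*c + 1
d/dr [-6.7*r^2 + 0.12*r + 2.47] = 0.12 - 13.4*r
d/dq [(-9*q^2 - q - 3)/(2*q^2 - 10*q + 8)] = (46*q^2 - 66*q - 19)/(2*(q^4 - 10*q^3 + 33*q^2 - 40*q + 16))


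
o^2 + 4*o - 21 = (o - 3)*(o + 7)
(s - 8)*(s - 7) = s^2 - 15*s + 56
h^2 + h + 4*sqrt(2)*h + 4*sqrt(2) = (h + 1)*(h + 4*sqrt(2))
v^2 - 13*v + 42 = (v - 7)*(v - 6)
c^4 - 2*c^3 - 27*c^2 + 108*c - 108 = (c - 3)^2*(c - 2)*(c + 6)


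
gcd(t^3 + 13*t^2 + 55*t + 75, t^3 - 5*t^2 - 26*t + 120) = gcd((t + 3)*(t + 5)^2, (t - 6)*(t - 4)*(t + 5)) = t + 5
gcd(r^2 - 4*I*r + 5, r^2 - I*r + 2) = r + I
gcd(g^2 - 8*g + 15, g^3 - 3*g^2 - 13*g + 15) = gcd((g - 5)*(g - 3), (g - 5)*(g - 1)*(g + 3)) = g - 5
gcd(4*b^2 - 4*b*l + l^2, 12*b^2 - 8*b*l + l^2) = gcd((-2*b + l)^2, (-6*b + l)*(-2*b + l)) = 2*b - l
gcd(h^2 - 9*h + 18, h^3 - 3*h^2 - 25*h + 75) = h - 3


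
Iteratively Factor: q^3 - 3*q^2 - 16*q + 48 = (q - 4)*(q^2 + q - 12) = (q - 4)*(q - 3)*(q + 4)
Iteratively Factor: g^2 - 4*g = (g - 4)*(g)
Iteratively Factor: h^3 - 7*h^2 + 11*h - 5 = (h - 1)*(h^2 - 6*h + 5) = (h - 5)*(h - 1)*(h - 1)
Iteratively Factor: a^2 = (a)*(a)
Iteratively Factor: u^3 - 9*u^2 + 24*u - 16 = (u - 4)*(u^2 - 5*u + 4) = (u - 4)*(u - 1)*(u - 4)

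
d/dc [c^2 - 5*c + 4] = 2*c - 5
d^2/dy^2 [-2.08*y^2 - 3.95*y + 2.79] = -4.16000000000000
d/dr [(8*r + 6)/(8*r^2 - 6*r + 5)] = 4*(-16*r^2 - 24*r + 19)/(64*r^4 - 96*r^3 + 116*r^2 - 60*r + 25)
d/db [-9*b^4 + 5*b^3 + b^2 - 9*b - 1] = -36*b^3 + 15*b^2 + 2*b - 9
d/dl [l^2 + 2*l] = 2*l + 2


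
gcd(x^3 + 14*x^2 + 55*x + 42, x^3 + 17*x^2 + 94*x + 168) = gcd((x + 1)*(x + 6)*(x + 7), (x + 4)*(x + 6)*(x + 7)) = x^2 + 13*x + 42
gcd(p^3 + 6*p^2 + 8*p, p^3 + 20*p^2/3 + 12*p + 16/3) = p^2 + 6*p + 8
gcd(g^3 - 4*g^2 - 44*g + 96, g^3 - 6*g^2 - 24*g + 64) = g^2 - 10*g + 16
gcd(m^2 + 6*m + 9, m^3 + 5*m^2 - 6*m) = 1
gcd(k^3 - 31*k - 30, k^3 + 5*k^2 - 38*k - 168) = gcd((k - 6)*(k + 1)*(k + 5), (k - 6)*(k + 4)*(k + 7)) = k - 6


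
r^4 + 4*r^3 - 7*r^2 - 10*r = r*(r - 2)*(r + 1)*(r + 5)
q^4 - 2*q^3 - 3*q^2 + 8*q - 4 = (q - 2)*(q - 1)^2*(q + 2)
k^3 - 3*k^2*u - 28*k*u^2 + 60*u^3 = (k - 6*u)*(k - 2*u)*(k + 5*u)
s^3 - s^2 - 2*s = s*(s - 2)*(s + 1)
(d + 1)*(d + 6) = d^2 + 7*d + 6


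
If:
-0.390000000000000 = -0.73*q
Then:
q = 0.53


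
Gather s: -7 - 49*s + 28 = 21 - 49*s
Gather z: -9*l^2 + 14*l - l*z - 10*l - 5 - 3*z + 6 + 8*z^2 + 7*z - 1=-9*l^2 + 4*l + 8*z^2 + z*(4 - l)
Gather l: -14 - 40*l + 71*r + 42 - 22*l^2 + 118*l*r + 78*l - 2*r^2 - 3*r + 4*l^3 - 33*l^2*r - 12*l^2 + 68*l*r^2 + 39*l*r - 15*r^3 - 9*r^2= 4*l^3 + l^2*(-33*r - 34) + l*(68*r^2 + 157*r + 38) - 15*r^3 - 11*r^2 + 68*r + 28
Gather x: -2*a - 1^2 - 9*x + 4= -2*a - 9*x + 3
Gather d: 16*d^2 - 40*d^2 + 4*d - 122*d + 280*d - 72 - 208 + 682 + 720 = -24*d^2 + 162*d + 1122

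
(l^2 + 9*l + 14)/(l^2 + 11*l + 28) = (l + 2)/(l + 4)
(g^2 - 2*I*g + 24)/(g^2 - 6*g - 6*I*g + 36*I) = (g + 4*I)/(g - 6)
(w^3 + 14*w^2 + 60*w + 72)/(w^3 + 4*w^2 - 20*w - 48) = (w + 6)/(w - 4)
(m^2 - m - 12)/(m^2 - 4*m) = (m + 3)/m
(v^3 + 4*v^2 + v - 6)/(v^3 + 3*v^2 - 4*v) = (v^2 + 5*v + 6)/(v*(v + 4))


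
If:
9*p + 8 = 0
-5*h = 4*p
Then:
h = 32/45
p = -8/9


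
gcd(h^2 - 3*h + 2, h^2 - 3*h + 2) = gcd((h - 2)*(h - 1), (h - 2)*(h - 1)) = h^2 - 3*h + 2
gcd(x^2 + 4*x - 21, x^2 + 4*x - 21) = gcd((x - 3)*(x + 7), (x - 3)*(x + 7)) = x^2 + 4*x - 21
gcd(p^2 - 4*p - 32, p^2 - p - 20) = p + 4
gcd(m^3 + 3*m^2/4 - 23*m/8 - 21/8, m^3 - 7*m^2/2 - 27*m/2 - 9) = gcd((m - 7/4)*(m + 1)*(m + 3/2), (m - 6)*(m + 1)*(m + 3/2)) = m^2 + 5*m/2 + 3/2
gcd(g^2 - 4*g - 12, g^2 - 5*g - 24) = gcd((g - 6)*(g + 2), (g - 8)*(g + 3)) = 1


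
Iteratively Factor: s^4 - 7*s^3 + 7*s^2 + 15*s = (s)*(s^3 - 7*s^2 + 7*s + 15) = s*(s + 1)*(s^2 - 8*s + 15) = s*(s - 3)*(s + 1)*(s - 5)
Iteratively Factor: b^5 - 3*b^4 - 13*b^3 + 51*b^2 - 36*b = (b - 3)*(b^4 - 13*b^2 + 12*b) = (b - 3)*(b - 1)*(b^3 + b^2 - 12*b) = (b - 3)^2*(b - 1)*(b^2 + 4*b) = b*(b - 3)^2*(b - 1)*(b + 4)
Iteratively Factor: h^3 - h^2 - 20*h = (h)*(h^2 - h - 20) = h*(h + 4)*(h - 5)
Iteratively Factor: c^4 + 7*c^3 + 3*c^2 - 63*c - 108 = (c + 3)*(c^3 + 4*c^2 - 9*c - 36) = (c + 3)*(c + 4)*(c^2 - 9) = (c + 3)^2*(c + 4)*(c - 3)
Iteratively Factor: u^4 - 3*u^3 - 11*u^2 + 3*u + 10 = (u - 1)*(u^3 - 2*u^2 - 13*u - 10) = (u - 1)*(u + 1)*(u^2 - 3*u - 10) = (u - 1)*(u + 1)*(u + 2)*(u - 5)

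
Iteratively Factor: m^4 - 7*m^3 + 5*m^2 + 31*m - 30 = (m - 5)*(m^3 - 2*m^2 - 5*m + 6) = (m - 5)*(m - 3)*(m^2 + m - 2) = (m - 5)*(m - 3)*(m - 1)*(m + 2)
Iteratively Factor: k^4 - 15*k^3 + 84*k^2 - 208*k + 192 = (k - 3)*(k^3 - 12*k^2 + 48*k - 64) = (k - 4)*(k - 3)*(k^2 - 8*k + 16) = (k - 4)^2*(k - 3)*(k - 4)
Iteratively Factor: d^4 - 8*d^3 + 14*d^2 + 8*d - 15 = (d + 1)*(d^3 - 9*d^2 + 23*d - 15) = (d - 5)*(d + 1)*(d^2 - 4*d + 3) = (d - 5)*(d - 1)*(d + 1)*(d - 3)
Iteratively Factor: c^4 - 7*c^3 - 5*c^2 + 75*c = (c + 3)*(c^3 - 10*c^2 + 25*c) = c*(c + 3)*(c^2 - 10*c + 25) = c*(c - 5)*(c + 3)*(c - 5)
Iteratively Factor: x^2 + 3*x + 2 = (x + 1)*(x + 2)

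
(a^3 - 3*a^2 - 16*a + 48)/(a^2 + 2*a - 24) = (a^2 + a - 12)/(a + 6)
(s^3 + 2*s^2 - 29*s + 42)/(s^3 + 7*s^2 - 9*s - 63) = (s - 2)/(s + 3)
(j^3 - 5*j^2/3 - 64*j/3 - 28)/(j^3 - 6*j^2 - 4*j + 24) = (j + 7/3)/(j - 2)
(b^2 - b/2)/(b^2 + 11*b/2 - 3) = b/(b + 6)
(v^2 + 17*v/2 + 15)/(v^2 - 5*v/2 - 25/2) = (v + 6)/(v - 5)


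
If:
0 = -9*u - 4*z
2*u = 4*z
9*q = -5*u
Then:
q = 0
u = 0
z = 0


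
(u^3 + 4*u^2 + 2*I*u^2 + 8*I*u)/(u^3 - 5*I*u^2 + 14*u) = (u + 4)/(u - 7*I)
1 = 1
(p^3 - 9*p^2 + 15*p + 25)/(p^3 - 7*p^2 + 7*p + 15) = (p - 5)/(p - 3)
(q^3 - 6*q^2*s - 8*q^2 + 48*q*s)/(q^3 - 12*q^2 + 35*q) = (q^2 - 6*q*s - 8*q + 48*s)/(q^2 - 12*q + 35)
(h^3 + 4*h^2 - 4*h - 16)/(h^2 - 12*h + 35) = (h^3 + 4*h^2 - 4*h - 16)/(h^2 - 12*h + 35)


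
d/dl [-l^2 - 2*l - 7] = -2*l - 2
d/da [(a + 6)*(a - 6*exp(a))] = a - (a + 6)*(6*exp(a) - 1) - 6*exp(a)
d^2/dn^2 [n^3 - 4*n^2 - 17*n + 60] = 6*n - 8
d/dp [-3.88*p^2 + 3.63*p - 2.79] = 3.63 - 7.76*p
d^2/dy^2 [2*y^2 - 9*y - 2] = 4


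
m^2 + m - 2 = (m - 1)*(m + 2)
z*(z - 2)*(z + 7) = z^3 + 5*z^2 - 14*z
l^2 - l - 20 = (l - 5)*(l + 4)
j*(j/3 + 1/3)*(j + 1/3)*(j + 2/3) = j^4/3 + 2*j^3/3 + 11*j^2/27 + 2*j/27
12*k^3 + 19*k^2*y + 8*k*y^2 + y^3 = (k + y)*(3*k + y)*(4*k + y)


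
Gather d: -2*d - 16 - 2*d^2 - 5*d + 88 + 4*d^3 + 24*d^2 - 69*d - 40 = 4*d^3 + 22*d^2 - 76*d + 32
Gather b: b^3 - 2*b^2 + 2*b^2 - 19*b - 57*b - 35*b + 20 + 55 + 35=b^3 - 111*b + 110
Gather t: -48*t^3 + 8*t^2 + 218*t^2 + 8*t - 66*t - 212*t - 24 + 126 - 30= -48*t^3 + 226*t^2 - 270*t + 72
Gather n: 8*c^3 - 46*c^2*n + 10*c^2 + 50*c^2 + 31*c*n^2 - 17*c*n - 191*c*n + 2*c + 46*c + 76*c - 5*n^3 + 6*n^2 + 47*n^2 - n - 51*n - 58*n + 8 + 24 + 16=8*c^3 + 60*c^2 + 124*c - 5*n^3 + n^2*(31*c + 53) + n*(-46*c^2 - 208*c - 110) + 48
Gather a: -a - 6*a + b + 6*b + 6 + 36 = -7*a + 7*b + 42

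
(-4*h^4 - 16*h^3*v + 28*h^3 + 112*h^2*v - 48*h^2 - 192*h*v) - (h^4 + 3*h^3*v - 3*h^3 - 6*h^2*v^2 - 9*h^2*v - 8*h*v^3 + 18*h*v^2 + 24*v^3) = -5*h^4 - 19*h^3*v + 31*h^3 + 6*h^2*v^2 + 121*h^2*v - 48*h^2 + 8*h*v^3 - 18*h*v^2 - 192*h*v - 24*v^3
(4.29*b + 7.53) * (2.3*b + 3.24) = 9.867*b^2 + 31.2186*b + 24.3972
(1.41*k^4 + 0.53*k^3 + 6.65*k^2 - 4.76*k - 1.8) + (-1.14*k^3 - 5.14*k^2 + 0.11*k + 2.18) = 1.41*k^4 - 0.61*k^3 + 1.51*k^2 - 4.65*k + 0.38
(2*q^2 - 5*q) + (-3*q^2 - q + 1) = -q^2 - 6*q + 1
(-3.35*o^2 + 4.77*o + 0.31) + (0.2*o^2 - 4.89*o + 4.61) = -3.15*o^2 - 0.12*o + 4.92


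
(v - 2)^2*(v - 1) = v^3 - 5*v^2 + 8*v - 4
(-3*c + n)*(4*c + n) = -12*c^2 + c*n + n^2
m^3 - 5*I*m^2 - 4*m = m*(m - 4*I)*(m - I)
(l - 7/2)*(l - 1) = l^2 - 9*l/2 + 7/2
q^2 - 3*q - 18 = (q - 6)*(q + 3)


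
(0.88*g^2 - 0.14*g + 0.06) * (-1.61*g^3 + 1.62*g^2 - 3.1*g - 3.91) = -1.4168*g^5 + 1.651*g^4 - 3.0514*g^3 - 2.9096*g^2 + 0.3614*g - 0.2346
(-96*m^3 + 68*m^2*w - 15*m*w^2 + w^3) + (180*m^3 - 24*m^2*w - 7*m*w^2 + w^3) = 84*m^3 + 44*m^2*w - 22*m*w^2 + 2*w^3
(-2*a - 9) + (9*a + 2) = 7*a - 7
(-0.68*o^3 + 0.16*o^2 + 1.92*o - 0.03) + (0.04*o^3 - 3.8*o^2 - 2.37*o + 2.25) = -0.64*o^3 - 3.64*o^2 - 0.45*o + 2.22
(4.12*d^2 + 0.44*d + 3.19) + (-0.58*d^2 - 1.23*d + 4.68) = 3.54*d^2 - 0.79*d + 7.87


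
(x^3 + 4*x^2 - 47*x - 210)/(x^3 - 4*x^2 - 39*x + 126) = (x + 5)/(x - 3)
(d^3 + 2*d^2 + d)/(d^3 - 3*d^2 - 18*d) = (d^2 + 2*d + 1)/(d^2 - 3*d - 18)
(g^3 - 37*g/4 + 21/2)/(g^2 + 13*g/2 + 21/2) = (g^2 - 7*g/2 + 3)/(g + 3)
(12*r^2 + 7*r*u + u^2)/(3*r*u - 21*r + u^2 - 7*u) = (4*r + u)/(u - 7)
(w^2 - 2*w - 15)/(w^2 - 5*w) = (w + 3)/w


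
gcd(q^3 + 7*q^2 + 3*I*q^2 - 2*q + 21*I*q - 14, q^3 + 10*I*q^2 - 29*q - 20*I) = q + I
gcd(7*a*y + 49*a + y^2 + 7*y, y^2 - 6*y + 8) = 1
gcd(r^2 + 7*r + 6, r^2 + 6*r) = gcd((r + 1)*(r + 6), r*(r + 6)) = r + 6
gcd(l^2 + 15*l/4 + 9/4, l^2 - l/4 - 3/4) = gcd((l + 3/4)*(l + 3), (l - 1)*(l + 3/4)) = l + 3/4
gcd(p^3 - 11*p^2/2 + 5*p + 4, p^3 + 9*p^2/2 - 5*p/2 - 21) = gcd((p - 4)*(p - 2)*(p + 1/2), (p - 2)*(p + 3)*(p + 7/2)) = p - 2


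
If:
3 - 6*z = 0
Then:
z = 1/2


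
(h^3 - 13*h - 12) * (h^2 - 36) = h^5 - 49*h^3 - 12*h^2 + 468*h + 432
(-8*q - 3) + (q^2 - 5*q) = q^2 - 13*q - 3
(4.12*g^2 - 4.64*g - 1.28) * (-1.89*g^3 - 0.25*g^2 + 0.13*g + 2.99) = -7.7868*g^5 + 7.7396*g^4 + 4.1148*g^3 + 12.0356*g^2 - 14.04*g - 3.8272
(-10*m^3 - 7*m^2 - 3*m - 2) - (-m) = -10*m^3 - 7*m^2 - 2*m - 2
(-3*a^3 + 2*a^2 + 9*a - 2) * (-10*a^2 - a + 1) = 30*a^5 - 17*a^4 - 95*a^3 + 13*a^2 + 11*a - 2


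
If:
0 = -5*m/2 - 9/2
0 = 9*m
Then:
No Solution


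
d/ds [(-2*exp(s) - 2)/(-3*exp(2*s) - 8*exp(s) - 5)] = -6*exp(s)/(9*exp(2*s) + 30*exp(s) + 25)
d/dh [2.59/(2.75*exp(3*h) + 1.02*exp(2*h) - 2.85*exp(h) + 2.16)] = (-21.3675*exp(2*h) - 5.2836*exp(h) + 7.3815)*exp(h)/(2.75*exp(3*h) + 1.02*exp(2*h) - 2.85*exp(h) + 2.16)^2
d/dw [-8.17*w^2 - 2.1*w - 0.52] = -16.34*w - 2.1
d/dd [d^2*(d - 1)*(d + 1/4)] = d*(16*d^2 - 9*d - 2)/4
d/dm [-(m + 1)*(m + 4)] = -2*m - 5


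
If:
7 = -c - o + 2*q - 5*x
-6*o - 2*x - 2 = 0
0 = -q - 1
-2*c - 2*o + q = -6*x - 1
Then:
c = -41/12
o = 1/24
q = -1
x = -9/8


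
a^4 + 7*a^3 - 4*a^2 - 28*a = a*(a - 2)*(a + 2)*(a + 7)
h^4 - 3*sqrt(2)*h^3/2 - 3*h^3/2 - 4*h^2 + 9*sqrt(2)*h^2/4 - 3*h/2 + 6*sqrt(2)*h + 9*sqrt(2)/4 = (h - 3)*(h + 1/2)*(h + 1)*(h - 3*sqrt(2)/2)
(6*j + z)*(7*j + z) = 42*j^2 + 13*j*z + z^2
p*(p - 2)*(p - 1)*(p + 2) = p^4 - p^3 - 4*p^2 + 4*p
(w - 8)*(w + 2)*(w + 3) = w^3 - 3*w^2 - 34*w - 48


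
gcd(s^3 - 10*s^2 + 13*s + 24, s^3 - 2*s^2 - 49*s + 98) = 1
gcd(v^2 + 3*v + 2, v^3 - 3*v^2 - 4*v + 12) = v + 2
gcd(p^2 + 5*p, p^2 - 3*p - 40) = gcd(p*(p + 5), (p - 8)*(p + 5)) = p + 5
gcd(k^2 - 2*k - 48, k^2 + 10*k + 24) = k + 6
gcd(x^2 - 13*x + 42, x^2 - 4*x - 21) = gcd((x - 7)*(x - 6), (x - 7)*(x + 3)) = x - 7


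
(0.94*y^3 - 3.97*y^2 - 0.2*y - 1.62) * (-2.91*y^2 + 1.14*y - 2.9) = -2.7354*y^5 + 12.6243*y^4 - 6.6698*y^3 + 15.9992*y^2 - 1.2668*y + 4.698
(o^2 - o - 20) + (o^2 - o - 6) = 2*o^2 - 2*o - 26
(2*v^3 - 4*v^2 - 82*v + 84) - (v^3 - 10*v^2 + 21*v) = v^3 + 6*v^2 - 103*v + 84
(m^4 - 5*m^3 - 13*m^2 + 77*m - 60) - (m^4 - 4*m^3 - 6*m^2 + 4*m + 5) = -m^3 - 7*m^2 + 73*m - 65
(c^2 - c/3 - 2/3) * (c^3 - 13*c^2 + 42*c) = c^5 - 40*c^4/3 + 137*c^3/3 - 16*c^2/3 - 28*c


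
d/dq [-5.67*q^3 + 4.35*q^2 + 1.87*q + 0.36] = -17.01*q^2 + 8.7*q + 1.87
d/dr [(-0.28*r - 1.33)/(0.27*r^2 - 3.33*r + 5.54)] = (0.0756*r^2 + 0.7182*r - 5.9801)/(0.0729*r^4 - 1.7982*r^3 + 14.0805*r^2 - 36.8964*r + 30.6916)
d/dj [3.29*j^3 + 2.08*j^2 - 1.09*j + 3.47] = 9.87*j^2 + 4.16*j - 1.09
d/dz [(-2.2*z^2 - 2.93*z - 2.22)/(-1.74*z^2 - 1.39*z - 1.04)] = (-2.0402*z^2 - 3.1496*z - 0.0385999999999997)/(3.0276*z^4 + 4.8372*z^3 + 5.5513*z^2 + 2.8912*z + 1.0816)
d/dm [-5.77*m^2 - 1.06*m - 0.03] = -11.54*m - 1.06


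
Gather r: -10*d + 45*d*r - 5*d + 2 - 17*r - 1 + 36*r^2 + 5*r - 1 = -15*d + 36*r^2 + r*(45*d - 12)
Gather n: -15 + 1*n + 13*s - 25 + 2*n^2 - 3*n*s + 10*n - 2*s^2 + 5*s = 2*n^2 + n*(11 - 3*s) - 2*s^2 + 18*s - 40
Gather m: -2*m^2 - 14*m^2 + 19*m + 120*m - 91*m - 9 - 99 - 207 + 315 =-16*m^2 + 48*m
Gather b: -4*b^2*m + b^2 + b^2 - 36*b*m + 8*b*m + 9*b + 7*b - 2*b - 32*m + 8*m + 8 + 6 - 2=b^2*(2 - 4*m) + b*(14 - 28*m) - 24*m + 12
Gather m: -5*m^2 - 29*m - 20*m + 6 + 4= -5*m^2 - 49*m + 10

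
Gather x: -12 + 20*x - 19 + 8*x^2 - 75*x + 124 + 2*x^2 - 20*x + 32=10*x^2 - 75*x + 125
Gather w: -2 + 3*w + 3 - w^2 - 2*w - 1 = -w^2 + w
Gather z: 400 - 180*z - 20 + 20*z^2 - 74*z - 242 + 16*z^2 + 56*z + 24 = 36*z^2 - 198*z + 162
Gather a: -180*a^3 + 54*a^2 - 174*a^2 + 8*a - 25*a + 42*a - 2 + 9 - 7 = -180*a^3 - 120*a^2 + 25*a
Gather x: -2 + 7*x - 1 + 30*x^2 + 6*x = 30*x^2 + 13*x - 3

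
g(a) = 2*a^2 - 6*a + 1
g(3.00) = 1.00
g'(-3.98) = -21.92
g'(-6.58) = -32.32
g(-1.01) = 9.10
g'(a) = 4*a - 6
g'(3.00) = 6.00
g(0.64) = -2.02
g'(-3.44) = -19.76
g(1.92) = -3.15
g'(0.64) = -3.44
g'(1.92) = 1.68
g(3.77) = 6.81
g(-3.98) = 56.56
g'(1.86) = 1.44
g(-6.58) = 127.07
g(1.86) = -3.24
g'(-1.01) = -10.04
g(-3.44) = 45.31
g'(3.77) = 9.08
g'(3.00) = 6.00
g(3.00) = 1.00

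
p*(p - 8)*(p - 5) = p^3 - 13*p^2 + 40*p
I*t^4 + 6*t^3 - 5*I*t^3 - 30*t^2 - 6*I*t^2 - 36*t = t*(t - 6)*(t - 6*I)*(I*t + I)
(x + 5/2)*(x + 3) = x^2 + 11*x/2 + 15/2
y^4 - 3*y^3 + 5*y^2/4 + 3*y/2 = y*(y - 2)*(y - 3/2)*(y + 1/2)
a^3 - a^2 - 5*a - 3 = (a - 3)*(a + 1)^2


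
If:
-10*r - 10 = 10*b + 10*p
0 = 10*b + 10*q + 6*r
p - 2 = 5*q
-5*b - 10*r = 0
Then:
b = 1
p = -3/2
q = -7/10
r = -1/2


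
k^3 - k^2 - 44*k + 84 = (k - 6)*(k - 2)*(k + 7)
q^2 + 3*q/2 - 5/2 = (q - 1)*(q + 5/2)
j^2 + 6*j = j*(j + 6)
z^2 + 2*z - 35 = (z - 5)*(z + 7)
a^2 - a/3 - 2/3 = (a - 1)*(a + 2/3)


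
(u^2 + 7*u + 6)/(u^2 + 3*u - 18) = (u + 1)/(u - 3)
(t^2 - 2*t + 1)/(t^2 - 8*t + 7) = (t - 1)/(t - 7)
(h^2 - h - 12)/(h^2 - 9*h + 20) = (h + 3)/(h - 5)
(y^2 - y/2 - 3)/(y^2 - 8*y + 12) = (y + 3/2)/(y - 6)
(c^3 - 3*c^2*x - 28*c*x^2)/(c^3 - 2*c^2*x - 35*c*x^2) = (c + 4*x)/(c + 5*x)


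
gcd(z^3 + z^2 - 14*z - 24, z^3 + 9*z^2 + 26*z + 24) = z^2 + 5*z + 6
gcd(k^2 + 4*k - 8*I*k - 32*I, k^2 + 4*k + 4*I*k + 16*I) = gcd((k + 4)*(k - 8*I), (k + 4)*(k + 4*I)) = k + 4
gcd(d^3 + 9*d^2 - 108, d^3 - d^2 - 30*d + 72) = d^2 + 3*d - 18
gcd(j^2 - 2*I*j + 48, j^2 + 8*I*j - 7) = 1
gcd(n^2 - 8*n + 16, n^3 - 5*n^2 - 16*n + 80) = n - 4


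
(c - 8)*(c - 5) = c^2 - 13*c + 40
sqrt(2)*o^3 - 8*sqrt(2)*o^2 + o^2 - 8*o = o*(o - 8)*(sqrt(2)*o + 1)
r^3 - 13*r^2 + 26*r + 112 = (r - 8)*(r - 7)*(r + 2)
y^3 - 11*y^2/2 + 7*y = y*(y - 7/2)*(y - 2)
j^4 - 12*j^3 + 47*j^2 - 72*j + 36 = (j - 6)*(j - 3)*(j - 2)*(j - 1)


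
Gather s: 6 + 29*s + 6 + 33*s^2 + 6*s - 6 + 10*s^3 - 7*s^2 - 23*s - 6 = 10*s^3 + 26*s^2 + 12*s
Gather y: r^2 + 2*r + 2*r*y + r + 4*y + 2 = r^2 + 3*r + y*(2*r + 4) + 2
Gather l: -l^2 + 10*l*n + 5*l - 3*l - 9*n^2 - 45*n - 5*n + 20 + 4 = -l^2 + l*(10*n + 2) - 9*n^2 - 50*n + 24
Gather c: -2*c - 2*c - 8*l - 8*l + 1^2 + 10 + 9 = -4*c - 16*l + 20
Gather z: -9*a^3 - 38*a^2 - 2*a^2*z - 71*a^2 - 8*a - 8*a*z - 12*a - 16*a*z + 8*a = -9*a^3 - 109*a^2 - 12*a + z*(-2*a^2 - 24*a)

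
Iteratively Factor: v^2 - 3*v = (v)*(v - 3)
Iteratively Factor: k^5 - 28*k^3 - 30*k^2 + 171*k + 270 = (k + 2)*(k^4 - 2*k^3 - 24*k^2 + 18*k + 135) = (k - 3)*(k + 2)*(k^3 + k^2 - 21*k - 45) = (k - 3)*(k + 2)*(k + 3)*(k^2 - 2*k - 15) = (k - 5)*(k - 3)*(k + 2)*(k + 3)*(k + 3)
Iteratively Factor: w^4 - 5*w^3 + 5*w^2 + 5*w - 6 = (w + 1)*(w^3 - 6*w^2 + 11*w - 6) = (w - 3)*(w + 1)*(w^2 - 3*w + 2) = (w - 3)*(w - 2)*(w + 1)*(w - 1)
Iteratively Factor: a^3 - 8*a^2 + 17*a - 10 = (a - 5)*(a^2 - 3*a + 2) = (a - 5)*(a - 1)*(a - 2)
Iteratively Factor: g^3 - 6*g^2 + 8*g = (g)*(g^2 - 6*g + 8) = g*(g - 2)*(g - 4)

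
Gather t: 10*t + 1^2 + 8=10*t + 9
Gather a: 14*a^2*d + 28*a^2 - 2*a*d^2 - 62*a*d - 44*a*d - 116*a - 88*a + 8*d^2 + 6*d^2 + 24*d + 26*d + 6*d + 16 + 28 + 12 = a^2*(14*d + 28) + a*(-2*d^2 - 106*d - 204) + 14*d^2 + 56*d + 56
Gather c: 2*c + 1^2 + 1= 2*c + 2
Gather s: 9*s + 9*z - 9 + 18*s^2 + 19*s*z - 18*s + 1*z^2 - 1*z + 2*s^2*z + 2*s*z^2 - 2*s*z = s^2*(2*z + 18) + s*(2*z^2 + 17*z - 9) + z^2 + 8*z - 9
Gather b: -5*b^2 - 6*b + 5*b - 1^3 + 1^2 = -5*b^2 - b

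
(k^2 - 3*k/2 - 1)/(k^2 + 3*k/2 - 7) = (2*k + 1)/(2*k + 7)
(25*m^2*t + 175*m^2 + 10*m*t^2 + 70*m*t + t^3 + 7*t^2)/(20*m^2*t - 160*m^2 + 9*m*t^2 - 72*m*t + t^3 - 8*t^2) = (5*m*t + 35*m + t^2 + 7*t)/(4*m*t - 32*m + t^2 - 8*t)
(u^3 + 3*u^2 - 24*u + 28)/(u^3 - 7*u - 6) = (-u^3 - 3*u^2 + 24*u - 28)/(-u^3 + 7*u + 6)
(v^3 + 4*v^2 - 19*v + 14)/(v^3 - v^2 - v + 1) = (v^2 + 5*v - 14)/(v^2 - 1)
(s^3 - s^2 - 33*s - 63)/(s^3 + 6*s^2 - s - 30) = (s^2 - 4*s - 21)/(s^2 + 3*s - 10)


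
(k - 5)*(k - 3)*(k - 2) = k^3 - 10*k^2 + 31*k - 30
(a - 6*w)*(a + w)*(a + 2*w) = a^3 - 3*a^2*w - 16*a*w^2 - 12*w^3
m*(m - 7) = m^2 - 7*m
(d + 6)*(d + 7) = d^2 + 13*d + 42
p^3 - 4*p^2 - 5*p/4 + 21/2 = (p - 7/2)*(p - 2)*(p + 3/2)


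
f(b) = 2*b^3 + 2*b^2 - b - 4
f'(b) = 6*b^2 + 4*b - 1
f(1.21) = 1.26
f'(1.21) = 12.62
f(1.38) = 3.68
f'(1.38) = 15.95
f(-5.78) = -317.60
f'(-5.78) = 176.33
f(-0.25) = -3.66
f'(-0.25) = -1.62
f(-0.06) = -3.93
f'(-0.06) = -1.22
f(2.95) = 61.80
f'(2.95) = 63.02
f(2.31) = 29.01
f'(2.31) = 40.26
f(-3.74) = -76.91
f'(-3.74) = 67.97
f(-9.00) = -1291.00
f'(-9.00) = 449.00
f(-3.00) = -37.00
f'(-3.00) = 41.00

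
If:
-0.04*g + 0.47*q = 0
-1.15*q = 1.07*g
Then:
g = 0.00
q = 0.00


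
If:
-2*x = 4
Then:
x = -2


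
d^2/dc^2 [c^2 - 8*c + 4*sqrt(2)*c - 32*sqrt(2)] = 2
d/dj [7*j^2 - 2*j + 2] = 14*j - 2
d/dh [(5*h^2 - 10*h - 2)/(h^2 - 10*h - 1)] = 2*(-20*h^2 - 3*h - 5)/(h^4 - 20*h^3 + 98*h^2 + 20*h + 1)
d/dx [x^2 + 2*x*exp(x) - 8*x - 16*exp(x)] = 2*x*exp(x) + 2*x - 14*exp(x) - 8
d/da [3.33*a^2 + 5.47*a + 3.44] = 6.66*a + 5.47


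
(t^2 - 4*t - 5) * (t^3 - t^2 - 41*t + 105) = t^5 - 5*t^4 - 42*t^3 + 274*t^2 - 215*t - 525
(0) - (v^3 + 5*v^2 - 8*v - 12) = -v^3 - 5*v^2 + 8*v + 12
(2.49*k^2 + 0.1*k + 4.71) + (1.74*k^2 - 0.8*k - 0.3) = 4.23*k^2 - 0.7*k + 4.41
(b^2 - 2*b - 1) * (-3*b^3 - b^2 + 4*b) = -3*b^5 + 5*b^4 + 9*b^3 - 7*b^2 - 4*b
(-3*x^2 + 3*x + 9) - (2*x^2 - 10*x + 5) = -5*x^2 + 13*x + 4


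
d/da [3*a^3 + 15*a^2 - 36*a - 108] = 9*a^2 + 30*a - 36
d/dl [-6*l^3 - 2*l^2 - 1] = 2*l*(-9*l - 2)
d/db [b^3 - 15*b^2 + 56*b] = 3*b^2 - 30*b + 56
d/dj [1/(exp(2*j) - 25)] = -2*exp(2*j)/(exp(2*j) - 25)^2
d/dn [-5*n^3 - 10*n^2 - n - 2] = -15*n^2 - 20*n - 1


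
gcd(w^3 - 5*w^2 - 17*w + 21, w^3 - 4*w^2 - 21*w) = w^2 - 4*w - 21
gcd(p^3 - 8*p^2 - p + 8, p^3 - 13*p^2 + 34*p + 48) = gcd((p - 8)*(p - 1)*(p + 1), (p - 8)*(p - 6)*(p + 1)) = p^2 - 7*p - 8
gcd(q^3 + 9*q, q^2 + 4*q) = q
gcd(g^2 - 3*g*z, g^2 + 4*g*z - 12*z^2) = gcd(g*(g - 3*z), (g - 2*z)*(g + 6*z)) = 1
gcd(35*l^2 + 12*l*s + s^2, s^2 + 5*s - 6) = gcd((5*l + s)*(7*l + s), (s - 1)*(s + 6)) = 1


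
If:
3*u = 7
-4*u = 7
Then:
No Solution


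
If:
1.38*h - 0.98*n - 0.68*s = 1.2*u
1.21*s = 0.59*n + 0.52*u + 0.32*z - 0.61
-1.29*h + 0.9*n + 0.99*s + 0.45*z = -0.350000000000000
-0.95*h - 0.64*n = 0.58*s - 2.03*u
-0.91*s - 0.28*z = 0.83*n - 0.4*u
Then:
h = 0.33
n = 0.38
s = -0.24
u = 0.21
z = -0.05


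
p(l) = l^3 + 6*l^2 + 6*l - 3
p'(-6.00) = 42.00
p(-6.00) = -39.00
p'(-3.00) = -3.00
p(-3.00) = 6.00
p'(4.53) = 121.92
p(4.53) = 240.27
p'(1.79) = 37.09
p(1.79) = 32.70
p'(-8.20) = 109.32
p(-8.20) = -200.13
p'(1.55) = 31.81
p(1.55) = 24.44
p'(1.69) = 34.85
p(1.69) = 29.10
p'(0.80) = 17.52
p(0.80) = 6.15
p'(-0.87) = -2.17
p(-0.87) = -4.34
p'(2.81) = 63.41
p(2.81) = 83.42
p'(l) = 3*l^2 + 12*l + 6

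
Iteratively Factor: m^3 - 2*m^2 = (m - 2)*(m^2) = m*(m - 2)*(m)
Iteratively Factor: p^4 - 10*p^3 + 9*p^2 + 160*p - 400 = (p - 4)*(p^3 - 6*p^2 - 15*p + 100) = (p - 4)*(p + 4)*(p^2 - 10*p + 25) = (p - 5)*(p - 4)*(p + 4)*(p - 5)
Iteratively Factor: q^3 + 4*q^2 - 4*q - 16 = (q + 2)*(q^2 + 2*q - 8) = (q + 2)*(q + 4)*(q - 2)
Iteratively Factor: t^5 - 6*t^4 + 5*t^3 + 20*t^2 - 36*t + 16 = (t - 1)*(t^4 - 5*t^3 + 20*t - 16) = (t - 4)*(t - 1)*(t^3 - t^2 - 4*t + 4) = (t - 4)*(t - 1)^2*(t^2 - 4) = (t - 4)*(t - 2)*(t - 1)^2*(t + 2)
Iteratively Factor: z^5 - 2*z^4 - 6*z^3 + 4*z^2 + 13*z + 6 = (z - 3)*(z^4 + z^3 - 3*z^2 - 5*z - 2) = (z - 3)*(z - 2)*(z^3 + 3*z^2 + 3*z + 1) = (z - 3)*(z - 2)*(z + 1)*(z^2 + 2*z + 1) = (z - 3)*(z - 2)*(z + 1)^2*(z + 1)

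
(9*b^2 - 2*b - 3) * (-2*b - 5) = -18*b^3 - 41*b^2 + 16*b + 15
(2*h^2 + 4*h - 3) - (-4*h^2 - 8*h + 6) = 6*h^2 + 12*h - 9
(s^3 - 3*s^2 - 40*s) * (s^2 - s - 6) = s^5 - 4*s^4 - 43*s^3 + 58*s^2 + 240*s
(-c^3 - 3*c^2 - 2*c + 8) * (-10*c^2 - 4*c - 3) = 10*c^5 + 34*c^4 + 35*c^3 - 63*c^2 - 26*c - 24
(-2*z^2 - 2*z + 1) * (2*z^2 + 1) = -4*z^4 - 4*z^3 - 2*z + 1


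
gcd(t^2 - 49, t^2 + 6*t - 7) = t + 7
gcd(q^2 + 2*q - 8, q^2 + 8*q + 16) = q + 4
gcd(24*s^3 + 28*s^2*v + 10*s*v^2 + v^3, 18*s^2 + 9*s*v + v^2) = 6*s + v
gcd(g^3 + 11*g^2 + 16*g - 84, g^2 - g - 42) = g + 6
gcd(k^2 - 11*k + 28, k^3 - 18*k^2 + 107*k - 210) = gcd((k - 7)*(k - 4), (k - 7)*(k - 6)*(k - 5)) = k - 7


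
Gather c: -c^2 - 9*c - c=-c^2 - 10*c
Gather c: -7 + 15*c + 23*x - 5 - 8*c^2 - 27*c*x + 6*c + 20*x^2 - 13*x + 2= -8*c^2 + c*(21 - 27*x) + 20*x^2 + 10*x - 10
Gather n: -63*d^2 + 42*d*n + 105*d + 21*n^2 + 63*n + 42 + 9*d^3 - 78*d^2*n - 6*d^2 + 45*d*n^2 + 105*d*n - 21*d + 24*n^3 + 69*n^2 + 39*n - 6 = 9*d^3 - 69*d^2 + 84*d + 24*n^3 + n^2*(45*d + 90) + n*(-78*d^2 + 147*d + 102) + 36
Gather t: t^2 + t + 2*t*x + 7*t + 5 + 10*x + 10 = t^2 + t*(2*x + 8) + 10*x + 15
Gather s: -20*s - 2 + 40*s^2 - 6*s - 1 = 40*s^2 - 26*s - 3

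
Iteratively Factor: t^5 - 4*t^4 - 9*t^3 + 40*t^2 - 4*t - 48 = (t + 1)*(t^4 - 5*t^3 - 4*t^2 + 44*t - 48) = (t - 2)*(t + 1)*(t^3 - 3*t^2 - 10*t + 24) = (t - 2)*(t + 1)*(t + 3)*(t^2 - 6*t + 8) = (t - 2)^2*(t + 1)*(t + 3)*(t - 4)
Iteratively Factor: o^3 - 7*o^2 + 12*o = (o)*(o^2 - 7*o + 12) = o*(o - 3)*(o - 4)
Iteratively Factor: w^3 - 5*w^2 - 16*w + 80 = (w - 4)*(w^2 - w - 20) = (w - 5)*(w - 4)*(w + 4)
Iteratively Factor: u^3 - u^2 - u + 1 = (u - 1)*(u^2 - 1) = (u - 1)^2*(u + 1)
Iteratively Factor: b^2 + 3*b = (b + 3)*(b)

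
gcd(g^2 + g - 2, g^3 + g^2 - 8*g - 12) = g + 2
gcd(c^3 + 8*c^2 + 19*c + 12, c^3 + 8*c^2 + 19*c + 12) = c^3 + 8*c^2 + 19*c + 12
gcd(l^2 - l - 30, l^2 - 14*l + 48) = l - 6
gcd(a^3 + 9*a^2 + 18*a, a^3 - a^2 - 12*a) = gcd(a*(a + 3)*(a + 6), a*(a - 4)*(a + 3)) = a^2 + 3*a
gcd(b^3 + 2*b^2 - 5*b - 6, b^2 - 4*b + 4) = b - 2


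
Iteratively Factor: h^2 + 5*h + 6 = (h + 3)*(h + 2)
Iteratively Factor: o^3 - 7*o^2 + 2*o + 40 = (o + 2)*(o^2 - 9*o + 20) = (o - 5)*(o + 2)*(o - 4)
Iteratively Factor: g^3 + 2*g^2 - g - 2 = (g - 1)*(g^2 + 3*g + 2) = (g - 1)*(g + 1)*(g + 2)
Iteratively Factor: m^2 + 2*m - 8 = (m - 2)*(m + 4)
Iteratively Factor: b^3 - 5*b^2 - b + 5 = (b + 1)*(b^2 - 6*b + 5) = (b - 5)*(b + 1)*(b - 1)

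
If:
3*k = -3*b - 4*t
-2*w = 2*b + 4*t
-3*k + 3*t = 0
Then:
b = -7*w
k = 3*w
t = 3*w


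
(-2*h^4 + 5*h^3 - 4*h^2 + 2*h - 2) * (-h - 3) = 2*h^5 + h^4 - 11*h^3 + 10*h^2 - 4*h + 6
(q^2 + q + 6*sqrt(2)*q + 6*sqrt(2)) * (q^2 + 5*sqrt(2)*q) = q^4 + q^3 + 11*sqrt(2)*q^3 + 11*sqrt(2)*q^2 + 60*q^2 + 60*q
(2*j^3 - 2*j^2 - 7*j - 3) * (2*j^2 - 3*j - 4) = 4*j^5 - 10*j^4 - 16*j^3 + 23*j^2 + 37*j + 12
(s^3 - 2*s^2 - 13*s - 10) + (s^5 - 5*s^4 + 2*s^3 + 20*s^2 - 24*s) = s^5 - 5*s^4 + 3*s^3 + 18*s^2 - 37*s - 10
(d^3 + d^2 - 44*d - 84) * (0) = 0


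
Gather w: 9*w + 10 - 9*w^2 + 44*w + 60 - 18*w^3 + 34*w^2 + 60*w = -18*w^3 + 25*w^2 + 113*w + 70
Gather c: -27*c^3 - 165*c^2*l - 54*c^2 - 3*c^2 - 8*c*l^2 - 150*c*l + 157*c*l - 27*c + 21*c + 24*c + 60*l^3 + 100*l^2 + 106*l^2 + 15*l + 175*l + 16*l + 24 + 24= -27*c^3 + c^2*(-165*l - 57) + c*(-8*l^2 + 7*l + 18) + 60*l^3 + 206*l^2 + 206*l + 48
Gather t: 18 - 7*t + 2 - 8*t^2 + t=-8*t^2 - 6*t + 20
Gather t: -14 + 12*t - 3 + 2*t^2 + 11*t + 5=2*t^2 + 23*t - 12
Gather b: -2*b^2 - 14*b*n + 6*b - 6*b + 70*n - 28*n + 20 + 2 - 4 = -2*b^2 - 14*b*n + 42*n + 18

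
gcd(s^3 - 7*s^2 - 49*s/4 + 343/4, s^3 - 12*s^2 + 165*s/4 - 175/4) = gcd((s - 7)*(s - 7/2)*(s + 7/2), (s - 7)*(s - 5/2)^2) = s - 7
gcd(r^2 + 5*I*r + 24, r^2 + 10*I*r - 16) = r + 8*I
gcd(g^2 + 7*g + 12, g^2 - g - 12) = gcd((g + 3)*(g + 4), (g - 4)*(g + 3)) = g + 3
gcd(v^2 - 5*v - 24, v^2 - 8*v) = v - 8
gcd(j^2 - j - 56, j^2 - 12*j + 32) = j - 8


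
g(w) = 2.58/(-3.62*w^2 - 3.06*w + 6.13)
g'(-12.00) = -0.00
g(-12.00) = -0.01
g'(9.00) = 0.00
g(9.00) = -0.01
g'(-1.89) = -26.47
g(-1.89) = -2.54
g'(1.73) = 0.40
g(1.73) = -0.26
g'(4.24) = 0.02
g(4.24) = -0.04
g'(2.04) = 0.20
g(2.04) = -0.17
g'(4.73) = 0.01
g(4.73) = -0.03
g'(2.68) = 0.07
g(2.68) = -0.09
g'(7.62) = 0.00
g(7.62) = -0.01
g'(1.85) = 0.30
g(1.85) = -0.22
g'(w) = 2.58*(7.24*w + 3.06)/(-3.62*w^2 - 3.06*w + 6.13)^2 = (18.6792*w + 7.8948)/(3.62*w^2 + 3.06*w - 6.13)^2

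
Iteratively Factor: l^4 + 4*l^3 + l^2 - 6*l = (l + 3)*(l^3 + l^2 - 2*l) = (l + 2)*(l + 3)*(l^2 - l) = (l - 1)*(l + 2)*(l + 3)*(l)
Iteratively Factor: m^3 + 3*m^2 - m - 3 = (m - 1)*(m^2 + 4*m + 3) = (m - 1)*(m + 1)*(m + 3)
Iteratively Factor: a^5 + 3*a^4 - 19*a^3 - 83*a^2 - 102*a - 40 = (a + 4)*(a^4 - a^3 - 15*a^2 - 23*a - 10) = (a - 5)*(a + 4)*(a^3 + 4*a^2 + 5*a + 2) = (a - 5)*(a + 1)*(a + 4)*(a^2 + 3*a + 2) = (a - 5)*(a + 1)^2*(a + 4)*(a + 2)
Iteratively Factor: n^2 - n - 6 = (n + 2)*(n - 3)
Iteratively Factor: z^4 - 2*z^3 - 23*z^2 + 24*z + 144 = (z - 4)*(z^3 + 2*z^2 - 15*z - 36) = (z - 4)*(z + 3)*(z^2 - z - 12) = (z - 4)^2*(z + 3)*(z + 3)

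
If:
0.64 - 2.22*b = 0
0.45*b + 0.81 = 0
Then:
No Solution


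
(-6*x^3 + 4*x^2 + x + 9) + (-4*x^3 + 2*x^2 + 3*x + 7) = -10*x^3 + 6*x^2 + 4*x + 16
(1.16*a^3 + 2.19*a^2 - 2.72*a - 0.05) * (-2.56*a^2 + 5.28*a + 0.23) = -2.9696*a^5 + 0.5184*a^4 + 18.7932*a^3 - 13.7299*a^2 - 0.8896*a - 0.0115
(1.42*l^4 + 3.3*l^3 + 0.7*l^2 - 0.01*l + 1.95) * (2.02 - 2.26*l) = -3.2092*l^5 - 4.5896*l^4 + 5.084*l^3 + 1.4366*l^2 - 4.4272*l + 3.939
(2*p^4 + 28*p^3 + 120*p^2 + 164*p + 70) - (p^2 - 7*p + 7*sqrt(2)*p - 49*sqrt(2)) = 2*p^4 + 28*p^3 + 119*p^2 - 7*sqrt(2)*p + 171*p + 49*sqrt(2) + 70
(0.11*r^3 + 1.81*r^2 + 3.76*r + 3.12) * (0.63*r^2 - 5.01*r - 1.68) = 0.0693*r^5 + 0.5892*r^4 - 6.8841*r^3 - 19.9128*r^2 - 21.948*r - 5.2416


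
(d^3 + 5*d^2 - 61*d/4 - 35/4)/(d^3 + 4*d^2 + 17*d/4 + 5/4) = (2*d^2 + 9*d - 35)/(2*d^2 + 7*d + 5)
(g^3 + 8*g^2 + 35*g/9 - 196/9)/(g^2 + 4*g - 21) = (g^2 + g - 28/9)/(g - 3)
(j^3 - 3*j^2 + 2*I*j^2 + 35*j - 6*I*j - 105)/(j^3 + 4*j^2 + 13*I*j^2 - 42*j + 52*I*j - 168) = (j^2 + j*(-3 - 5*I) + 15*I)/(j^2 + j*(4 + 6*I) + 24*I)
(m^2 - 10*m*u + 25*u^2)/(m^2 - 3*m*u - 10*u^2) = (m - 5*u)/(m + 2*u)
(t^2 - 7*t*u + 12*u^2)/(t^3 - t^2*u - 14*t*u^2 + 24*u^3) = (t - 4*u)/(t^2 + 2*t*u - 8*u^2)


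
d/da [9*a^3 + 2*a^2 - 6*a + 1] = 27*a^2 + 4*a - 6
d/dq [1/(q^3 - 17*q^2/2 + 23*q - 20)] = 4*(-3*q^2 + 17*q - 23)/(2*q^3 - 17*q^2 + 46*q - 40)^2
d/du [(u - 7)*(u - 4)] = 2*u - 11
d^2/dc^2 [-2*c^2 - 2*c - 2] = -4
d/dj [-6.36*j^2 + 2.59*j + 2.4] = 2.59 - 12.72*j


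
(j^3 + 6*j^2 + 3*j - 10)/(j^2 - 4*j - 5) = (-j^3 - 6*j^2 - 3*j + 10)/(-j^2 + 4*j + 5)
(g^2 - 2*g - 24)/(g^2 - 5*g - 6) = (g + 4)/(g + 1)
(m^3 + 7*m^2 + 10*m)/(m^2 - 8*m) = (m^2 + 7*m + 10)/(m - 8)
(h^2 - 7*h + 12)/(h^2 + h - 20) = (h - 3)/(h + 5)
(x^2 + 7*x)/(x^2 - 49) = x/(x - 7)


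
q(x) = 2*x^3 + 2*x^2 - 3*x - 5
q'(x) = 6*x^2 + 4*x - 3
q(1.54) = 2.43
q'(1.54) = 17.39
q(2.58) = 34.92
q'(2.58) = 47.26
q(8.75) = 1461.72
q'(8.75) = 491.38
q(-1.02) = -1.98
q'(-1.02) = -0.84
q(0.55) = -5.71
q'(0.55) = 1.02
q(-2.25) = -10.91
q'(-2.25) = 18.38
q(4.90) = 263.62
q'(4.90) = 160.66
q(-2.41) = -14.15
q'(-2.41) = 22.21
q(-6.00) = -347.00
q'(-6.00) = 189.00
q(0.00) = -5.00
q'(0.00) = -3.00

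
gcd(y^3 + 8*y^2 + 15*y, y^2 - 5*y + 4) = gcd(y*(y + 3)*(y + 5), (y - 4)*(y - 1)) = 1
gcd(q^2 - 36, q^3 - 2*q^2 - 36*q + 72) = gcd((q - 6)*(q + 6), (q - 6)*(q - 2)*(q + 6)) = q^2 - 36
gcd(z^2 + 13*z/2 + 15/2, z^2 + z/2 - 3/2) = z + 3/2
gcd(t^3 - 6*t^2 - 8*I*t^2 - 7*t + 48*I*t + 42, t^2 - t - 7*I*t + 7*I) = t - 7*I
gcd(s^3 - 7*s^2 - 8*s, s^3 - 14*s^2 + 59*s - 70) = 1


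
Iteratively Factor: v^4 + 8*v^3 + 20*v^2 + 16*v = (v + 4)*(v^3 + 4*v^2 + 4*v) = (v + 2)*(v + 4)*(v^2 + 2*v) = v*(v + 2)*(v + 4)*(v + 2)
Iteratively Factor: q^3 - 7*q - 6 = (q + 1)*(q^2 - q - 6) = (q - 3)*(q + 1)*(q + 2)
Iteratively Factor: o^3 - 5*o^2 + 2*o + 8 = (o - 2)*(o^2 - 3*o - 4) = (o - 2)*(o + 1)*(o - 4)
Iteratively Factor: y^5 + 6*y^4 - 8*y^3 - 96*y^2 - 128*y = (y + 4)*(y^4 + 2*y^3 - 16*y^2 - 32*y) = (y + 4)^2*(y^3 - 2*y^2 - 8*y) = (y + 2)*(y + 4)^2*(y^2 - 4*y) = y*(y + 2)*(y + 4)^2*(y - 4)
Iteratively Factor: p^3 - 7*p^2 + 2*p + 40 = (p - 5)*(p^2 - 2*p - 8) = (p - 5)*(p + 2)*(p - 4)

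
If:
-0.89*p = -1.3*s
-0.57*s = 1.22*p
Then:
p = 0.00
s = 0.00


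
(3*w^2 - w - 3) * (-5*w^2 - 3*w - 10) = -15*w^4 - 4*w^3 - 12*w^2 + 19*w + 30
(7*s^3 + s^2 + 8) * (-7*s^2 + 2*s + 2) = -49*s^5 + 7*s^4 + 16*s^3 - 54*s^2 + 16*s + 16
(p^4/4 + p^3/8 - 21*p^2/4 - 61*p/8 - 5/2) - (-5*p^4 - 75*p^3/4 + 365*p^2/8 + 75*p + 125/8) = 21*p^4/4 + 151*p^3/8 - 407*p^2/8 - 661*p/8 - 145/8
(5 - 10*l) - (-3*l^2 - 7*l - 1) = 3*l^2 - 3*l + 6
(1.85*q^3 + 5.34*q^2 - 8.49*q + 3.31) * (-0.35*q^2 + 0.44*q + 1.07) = -0.6475*q^5 - 1.055*q^4 + 7.3006*q^3 + 0.8197*q^2 - 7.6279*q + 3.5417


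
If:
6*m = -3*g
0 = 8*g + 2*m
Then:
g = 0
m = 0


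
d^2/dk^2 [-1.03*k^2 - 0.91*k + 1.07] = -2.06000000000000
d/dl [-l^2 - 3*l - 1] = -2*l - 3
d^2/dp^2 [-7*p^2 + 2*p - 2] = -14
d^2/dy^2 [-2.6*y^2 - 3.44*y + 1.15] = -5.20000000000000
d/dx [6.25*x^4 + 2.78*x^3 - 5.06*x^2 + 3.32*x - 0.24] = 25.0*x^3 + 8.34*x^2 - 10.12*x + 3.32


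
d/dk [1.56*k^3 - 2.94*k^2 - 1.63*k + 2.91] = 4.68*k^2 - 5.88*k - 1.63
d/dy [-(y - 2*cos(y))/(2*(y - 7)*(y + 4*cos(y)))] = (-6*y^2*sin(y) + y^2 + 42*y*sin(y) - 4*y*cos(y) - 8*cos(y)^2 + 42*cos(y))/(2*(y - 7)^2*(y + 4*cos(y))^2)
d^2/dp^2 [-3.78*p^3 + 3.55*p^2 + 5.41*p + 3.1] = 7.1 - 22.68*p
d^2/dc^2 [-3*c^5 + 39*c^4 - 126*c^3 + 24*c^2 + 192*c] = -60*c^3 + 468*c^2 - 756*c + 48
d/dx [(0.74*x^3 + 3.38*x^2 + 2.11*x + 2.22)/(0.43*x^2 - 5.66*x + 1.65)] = (0.3182*x^4 - 8.3768*x^3 - 16.3751*x^2 + 9.2448*x + 16.0467)/(0.1849*x^4 - 4.8676*x^3 + 33.4546*x^2 - 18.678*x + 2.7225)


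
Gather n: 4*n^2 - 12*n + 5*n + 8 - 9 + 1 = 4*n^2 - 7*n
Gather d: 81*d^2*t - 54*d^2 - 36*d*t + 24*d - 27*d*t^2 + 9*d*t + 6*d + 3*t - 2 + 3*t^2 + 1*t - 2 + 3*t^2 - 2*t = d^2*(81*t - 54) + d*(-27*t^2 - 27*t + 30) + 6*t^2 + 2*t - 4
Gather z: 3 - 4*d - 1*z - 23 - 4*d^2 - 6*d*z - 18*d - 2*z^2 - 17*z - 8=-4*d^2 - 22*d - 2*z^2 + z*(-6*d - 18) - 28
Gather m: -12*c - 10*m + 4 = -12*c - 10*m + 4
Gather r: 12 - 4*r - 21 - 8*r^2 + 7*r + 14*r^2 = 6*r^2 + 3*r - 9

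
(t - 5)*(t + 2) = t^2 - 3*t - 10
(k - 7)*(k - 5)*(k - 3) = k^3 - 15*k^2 + 71*k - 105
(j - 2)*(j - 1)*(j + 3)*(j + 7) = j^4 + 7*j^3 - 7*j^2 - 43*j + 42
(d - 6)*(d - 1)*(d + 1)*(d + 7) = d^4 + d^3 - 43*d^2 - d + 42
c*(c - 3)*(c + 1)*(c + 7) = c^4 + 5*c^3 - 17*c^2 - 21*c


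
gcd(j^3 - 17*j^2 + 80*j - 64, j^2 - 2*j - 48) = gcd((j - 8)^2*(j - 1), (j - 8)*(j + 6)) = j - 8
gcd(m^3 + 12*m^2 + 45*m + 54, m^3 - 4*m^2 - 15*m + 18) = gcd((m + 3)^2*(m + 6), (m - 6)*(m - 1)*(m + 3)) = m + 3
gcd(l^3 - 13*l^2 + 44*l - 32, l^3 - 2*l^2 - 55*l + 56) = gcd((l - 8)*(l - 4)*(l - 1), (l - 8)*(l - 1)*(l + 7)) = l^2 - 9*l + 8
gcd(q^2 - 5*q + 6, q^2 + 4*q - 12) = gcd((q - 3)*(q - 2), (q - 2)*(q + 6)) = q - 2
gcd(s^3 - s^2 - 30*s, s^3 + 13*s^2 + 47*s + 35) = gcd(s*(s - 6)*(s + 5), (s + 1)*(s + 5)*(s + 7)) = s + 5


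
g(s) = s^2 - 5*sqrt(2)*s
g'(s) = 2*s - 5*sqrt(2)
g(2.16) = -10.61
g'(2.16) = -2.75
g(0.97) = -5.92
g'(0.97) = -5.13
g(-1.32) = 11.08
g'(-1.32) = -9.71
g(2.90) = -12.10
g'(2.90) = -1.27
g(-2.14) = 19.71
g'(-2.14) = -11.35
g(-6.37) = 85.62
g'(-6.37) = -19.81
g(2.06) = -10.32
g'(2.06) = -2.95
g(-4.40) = 50.47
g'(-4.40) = -15.87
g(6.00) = -6.43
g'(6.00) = 4.93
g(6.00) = -6.43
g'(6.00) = 4.93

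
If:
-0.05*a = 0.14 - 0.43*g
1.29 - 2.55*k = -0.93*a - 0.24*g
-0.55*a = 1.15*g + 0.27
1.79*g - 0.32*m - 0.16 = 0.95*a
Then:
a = -0.94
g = 0.22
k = 0.18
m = 3.51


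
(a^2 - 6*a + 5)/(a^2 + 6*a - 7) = (a - 5)/(a + 7)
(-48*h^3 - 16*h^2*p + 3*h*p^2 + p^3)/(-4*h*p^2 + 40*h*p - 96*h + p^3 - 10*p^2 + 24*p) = (12*h^2 + 7*h*p + p^2)/(p^2 - 10*p + 24)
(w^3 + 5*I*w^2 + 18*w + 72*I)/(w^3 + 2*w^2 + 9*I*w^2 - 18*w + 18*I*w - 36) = (w - 4*I)/(w + 2)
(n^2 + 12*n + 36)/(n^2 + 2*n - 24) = (n + 6)/(n - 4)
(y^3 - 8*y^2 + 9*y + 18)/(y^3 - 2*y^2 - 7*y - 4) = (y^2 - 9*y + 18)/(y^2 - 3*y - 4)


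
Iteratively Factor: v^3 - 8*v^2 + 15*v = (v)*(v^2 - 8*v + 15) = v*(v - 5)*(v - 3)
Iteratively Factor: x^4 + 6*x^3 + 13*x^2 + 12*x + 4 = (x + 2)*(x^3 + 4*x^2 + 5*x + 2) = (x + 1)*(x + 2)*(x^2 + 3*x + 2) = (x + 1)*(x + 2)^2*(x + 1)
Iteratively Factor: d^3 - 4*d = (d)*(d^2 - 4) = d*(d - 2)*(d + 2)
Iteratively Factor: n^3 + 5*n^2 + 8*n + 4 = (n + 1)*(n^2 + 4*n + 4) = (n + 1)*(n + 2)*(n + 2)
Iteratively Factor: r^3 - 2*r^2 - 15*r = (r - 5)*(r^2 + 3*r) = r*(r - 5)*(r + 3)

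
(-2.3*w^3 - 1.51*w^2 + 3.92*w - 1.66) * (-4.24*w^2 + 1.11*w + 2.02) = 9.752*w^5 + 3.8494*w^4 - 22.9429*w^3 + 8.3394*w^2 + 6.0758*w - 3.3532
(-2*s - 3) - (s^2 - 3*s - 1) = -s^2 + s - 2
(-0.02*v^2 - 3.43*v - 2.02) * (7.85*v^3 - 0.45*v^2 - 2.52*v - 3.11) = -0.157*v^5 - 26.9165*v^4 - 14.2631*v^3 + 9.6148*v^2 + 15.7577*v + 6.2822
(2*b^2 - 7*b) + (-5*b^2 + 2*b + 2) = -3*b^2 - 5*b + 2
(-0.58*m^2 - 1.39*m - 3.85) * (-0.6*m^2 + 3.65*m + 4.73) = 0.348*m^4 - 1.283*m^3 - 5.5069*m^2 - 20.6272*m - 18.2105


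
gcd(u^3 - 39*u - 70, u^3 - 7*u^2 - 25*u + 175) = u^2 - 2*u - 35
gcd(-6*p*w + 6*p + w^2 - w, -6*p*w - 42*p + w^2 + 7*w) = 6*p - w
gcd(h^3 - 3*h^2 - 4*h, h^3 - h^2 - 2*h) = h^2 + h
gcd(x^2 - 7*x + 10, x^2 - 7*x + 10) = x^2 - 7*x + 10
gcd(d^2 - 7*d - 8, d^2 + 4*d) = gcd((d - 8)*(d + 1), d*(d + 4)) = 1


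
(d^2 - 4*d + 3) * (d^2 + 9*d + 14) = d^4 + 5*d^3 - 19*d^2 - 29*d + 42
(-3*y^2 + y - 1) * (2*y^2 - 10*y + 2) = -6*y^4 + 32*y^3 - 18*y^2 + 12*y - 2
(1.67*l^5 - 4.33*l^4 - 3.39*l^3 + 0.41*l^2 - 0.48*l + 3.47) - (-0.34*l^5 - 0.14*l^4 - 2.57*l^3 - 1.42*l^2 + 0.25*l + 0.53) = 2.01*l^5 - 4.19*l^4 - 0.82*l^3 + 1.83*l^2 - 0.73*l + 2.94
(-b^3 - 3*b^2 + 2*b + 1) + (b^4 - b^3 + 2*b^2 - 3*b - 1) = b^4 - 2*b^3 - b^2 - b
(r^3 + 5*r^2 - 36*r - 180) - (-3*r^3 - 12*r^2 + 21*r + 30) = 4*r^3 + 17*r^2 - 57*r - 210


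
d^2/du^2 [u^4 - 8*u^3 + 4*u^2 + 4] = 12*u^2 - 48*u + 8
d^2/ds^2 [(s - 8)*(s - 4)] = 2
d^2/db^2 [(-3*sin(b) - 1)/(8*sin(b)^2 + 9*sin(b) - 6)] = (192*sin(b)^5 + 40*sin(b)^4 + 696*sin(b)^3 + 51*sin(b)^2 - 1134*sin(b) - 582)/(8*sin(b)^2 + 9*sin(b) - 6)^3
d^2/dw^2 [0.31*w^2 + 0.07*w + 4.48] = 0.620000000000000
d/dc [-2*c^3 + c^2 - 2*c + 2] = -6*c^2 + 2*c - 2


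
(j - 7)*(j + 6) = j^2 - j - 42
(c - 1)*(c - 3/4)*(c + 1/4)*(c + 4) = c^4 + 5*c^3/2 - 91*c^2/16 + 23*c/16 + 3/4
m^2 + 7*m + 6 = (m + 1)*(m + 6)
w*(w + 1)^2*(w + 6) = w^4 + 8*w^3 + 13*w^2 + 6*w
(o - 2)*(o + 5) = o^2 + 3*o - 10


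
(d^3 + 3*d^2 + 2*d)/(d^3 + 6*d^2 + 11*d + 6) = d/(d + 3)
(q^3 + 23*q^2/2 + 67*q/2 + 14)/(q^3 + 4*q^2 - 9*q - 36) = (2*q^2 + 15*q + 7)/(2*(q^2 - 9))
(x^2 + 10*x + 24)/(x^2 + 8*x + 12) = (x + 4)/(x + 2)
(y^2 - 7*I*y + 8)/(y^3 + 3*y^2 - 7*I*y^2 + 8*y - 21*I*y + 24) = 1/(y + 3)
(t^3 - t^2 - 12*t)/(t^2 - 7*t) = (t^2 - t - 12)/(t - 7)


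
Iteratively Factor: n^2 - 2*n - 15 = (n + 3)*(n - 5)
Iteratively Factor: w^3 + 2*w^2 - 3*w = (w - 1)*(w^2 + 3*w) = w*(w - 1)*(w + 3)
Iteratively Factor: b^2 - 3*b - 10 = (b - 5)*(b + 2)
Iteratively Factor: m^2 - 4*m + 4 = (m - 2)*(m - 2)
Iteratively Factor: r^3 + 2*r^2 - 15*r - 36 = (r + 3)*(r^2 - r - 12) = (r + 3)^2*(r - 4)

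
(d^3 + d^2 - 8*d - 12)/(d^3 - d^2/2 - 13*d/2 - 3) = 2*(d + 2)/(2*d + 1)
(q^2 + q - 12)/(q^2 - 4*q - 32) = (q - 3)/(q - 8)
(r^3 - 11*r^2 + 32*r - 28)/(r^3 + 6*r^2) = (r^3 - 11*r^2 + 32*r - 28)/(r^2*(r + 6))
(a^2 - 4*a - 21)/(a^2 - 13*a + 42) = (a + 3)/(a - 6)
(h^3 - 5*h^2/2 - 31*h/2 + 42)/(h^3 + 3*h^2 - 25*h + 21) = (h^2 + h/2 - 14)/(h^2 + 6*h - 7)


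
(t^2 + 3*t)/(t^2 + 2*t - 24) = t*(t + 3)/(t^2 + 2*t - 24)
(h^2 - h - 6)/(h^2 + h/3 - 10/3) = 3*(h - 3)/(3*h - 5)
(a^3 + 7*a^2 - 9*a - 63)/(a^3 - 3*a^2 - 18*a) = (a^2 + 4*a - 21)/(a*(a - 6))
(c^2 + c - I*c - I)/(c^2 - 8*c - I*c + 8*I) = (c + 1)/(c - 8)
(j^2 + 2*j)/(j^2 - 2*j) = (j + 2)/(j - 2)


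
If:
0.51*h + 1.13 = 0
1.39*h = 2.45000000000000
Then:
No Solution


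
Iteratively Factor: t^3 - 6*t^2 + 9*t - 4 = (t - 1)*(t^2 - 5*t + 4) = (t - 1)^2*(t - 4)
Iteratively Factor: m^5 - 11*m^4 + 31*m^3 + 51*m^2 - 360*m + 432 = (m - 3)*(m^4 - 8*m^3 + 7*m^2 + 72*m - 144) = (m - 3)^2*(m^3 - 5*m^2 - 8*m + 48) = (m - 3)^2*(m + 3)*(m^2 - 8*m + 16) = (m - 4)*(m - 3)^2*(m + 3)*(m - 4)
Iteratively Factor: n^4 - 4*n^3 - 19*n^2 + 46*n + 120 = (n - 5)*(n^3 + n^2 - 14*n - 24) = (n - 5)*(n + 2)*(n^2 - n - 12) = (n - 5)*(n - 4)*(n + 2)*(n + 3)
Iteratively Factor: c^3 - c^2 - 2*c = (c + 1)*(c^2 - 2*c) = c*(c + 1)*(c - 2)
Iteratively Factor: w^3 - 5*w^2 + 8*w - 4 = (w - 2)*(w^2 - 3*w + 2) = (w - 2)^2*(w - 1)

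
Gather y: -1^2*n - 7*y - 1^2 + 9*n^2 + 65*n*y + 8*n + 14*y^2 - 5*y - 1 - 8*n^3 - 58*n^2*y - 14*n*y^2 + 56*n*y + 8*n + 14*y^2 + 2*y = -8*n^3 + 9*n^2 + 15*n + y^2*(28 - 14*n) + y*(-58*n^2 + 121*n - 10) - 2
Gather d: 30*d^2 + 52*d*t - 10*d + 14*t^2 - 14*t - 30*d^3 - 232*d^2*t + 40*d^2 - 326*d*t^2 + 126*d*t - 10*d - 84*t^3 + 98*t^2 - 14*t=-30*d^3 + d^2*(70 - 232*t) + d*(-326*t^2 + 178*t - 20) - 84*t^3 + 112*t^2 - 28*t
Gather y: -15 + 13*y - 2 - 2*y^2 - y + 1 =-2*y^2 + 12*y - 16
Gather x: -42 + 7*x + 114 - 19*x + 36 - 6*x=108 - 18*x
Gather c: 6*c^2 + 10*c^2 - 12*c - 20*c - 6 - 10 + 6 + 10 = 16*c^2 - 32*c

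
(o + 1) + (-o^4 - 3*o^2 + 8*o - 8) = -o^4 - 3*o^2 + 9*o - 7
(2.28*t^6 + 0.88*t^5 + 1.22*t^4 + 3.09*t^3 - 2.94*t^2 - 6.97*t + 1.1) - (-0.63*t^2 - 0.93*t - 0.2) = 2.28*t^6 + 0.88*t^5 + 1.22*t^4 + 3.09*t^3 - 2.31*t^2 - 6.04*t + 1.3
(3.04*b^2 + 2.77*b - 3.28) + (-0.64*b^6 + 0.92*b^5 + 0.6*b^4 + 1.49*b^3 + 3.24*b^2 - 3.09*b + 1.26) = -0.64*b^6 + 0.92*b^5 + 0.6*b^4 + 1.49*b^3 + 6.28*b^2 - 0.32*b - 2.02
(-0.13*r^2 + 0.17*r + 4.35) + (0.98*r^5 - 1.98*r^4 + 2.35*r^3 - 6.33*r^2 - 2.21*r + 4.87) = 0.98*r^5 - 1.98*r^4 + 2.35*r^3 - 6.46*r^2 - 2.04*r + 9.22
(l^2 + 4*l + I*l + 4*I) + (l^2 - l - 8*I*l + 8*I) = 2*l^2 + 3*l - 7*I*l + 12*I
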